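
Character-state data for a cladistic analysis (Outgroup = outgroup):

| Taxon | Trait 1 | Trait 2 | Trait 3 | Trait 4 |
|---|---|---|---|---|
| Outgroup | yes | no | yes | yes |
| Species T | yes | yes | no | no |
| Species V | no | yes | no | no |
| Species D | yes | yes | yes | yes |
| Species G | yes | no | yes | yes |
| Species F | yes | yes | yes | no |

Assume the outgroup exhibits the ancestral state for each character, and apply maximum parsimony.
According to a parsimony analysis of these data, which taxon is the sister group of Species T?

Character polarity is set by the outgroup: the derived state is whichever differs from the outgroup's state, so for Trait 1, Trait 3, Trait 4 the derived state is 'no', and for the remaining characters it is 'yes'.
Trait 1 (derived state 'no') is unique to Species V (autapomorphy; uninformative for grouping).
Only Species D, Species F, Species T, and Species V show the derived state 'yes' for Trait 2, supporting them as a clade.
Trait 3: derived state 'no' in Species T and Species V only — synapomorphy for {Species T, Species V}.
Trait 4 (derived state 'no') is shared by Species F, Species T, and Species V — a synapomorphy uniting that clade.
Most parsimonious ingroup topology: ((((Species T,Species V),Species F),Species D),Species G).
Species T and Species V form a cherry on this tree, so they are sister taxa.

Species V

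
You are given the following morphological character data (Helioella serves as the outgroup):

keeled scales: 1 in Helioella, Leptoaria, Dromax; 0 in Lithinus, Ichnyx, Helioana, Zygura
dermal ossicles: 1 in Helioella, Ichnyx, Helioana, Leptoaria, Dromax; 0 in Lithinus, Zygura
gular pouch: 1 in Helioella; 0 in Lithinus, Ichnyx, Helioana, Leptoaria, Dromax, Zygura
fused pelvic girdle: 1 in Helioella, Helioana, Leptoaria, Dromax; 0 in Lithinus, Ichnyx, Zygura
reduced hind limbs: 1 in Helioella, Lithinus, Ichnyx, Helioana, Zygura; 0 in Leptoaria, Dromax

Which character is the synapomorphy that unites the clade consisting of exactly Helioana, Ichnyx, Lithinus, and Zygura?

keeled scales

The outgroup has state '1' for every character, so '0' is the derived state throughout.
keeled scales: derived state '0' in Helioana, Ichnyx, Lithinus, and Zygura only — synapomorphy for {Helioana, Ichnyx, Lithinus, Zygura}.
dermal ossicles: derived state '0' in Lithinus and Zygura only — synapomorphy for {Lithinus, Zygura}.
All ingroup taxa share the derived state '0' for gular pouch; it defines the ingroup but does not resolve relationships within it.
fused pelvic girdle (derived state '0') is shared by Ichnyx, Lithinus, and Zygura — a synapomorphy uniting that clade.
reduced hind limbs (derived state '0') is shared by Dromax and Leptoaria — a synapomorphy uniting that clade.
Most parsimonious ingroup topology: ((((Lithinus,Zygura),Ichnyx),Helioana),(Leptoaria,Dromax)).
The clade {Helioana, Ichnyx, Lithinus, Zygura} is supported by keeled scales: its derived state '0' occurs in exactly those taxa and in no other taxon (including the outgroup).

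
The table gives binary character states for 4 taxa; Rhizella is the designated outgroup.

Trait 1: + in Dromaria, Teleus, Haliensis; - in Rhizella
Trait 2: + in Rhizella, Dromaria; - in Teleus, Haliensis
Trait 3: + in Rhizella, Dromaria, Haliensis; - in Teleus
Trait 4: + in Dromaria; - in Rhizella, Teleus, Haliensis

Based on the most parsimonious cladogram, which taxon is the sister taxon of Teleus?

Haliensis

Character polarity is set by the outgroup: the derived state is whichever differs from the outgroup's state, so for Trait 2, Trait 3 the derived state is '-', and for the remaining characters it is '+'.
All ingroup taxa share the derived state '+' for Trait 1; it defines the ingroup but does not resolve relationships within it.
Trait 2 (derived state '-') is shared by Haliensis and Teleus — a synapomorphy uniting that clade.
Trait 3: derived state '-' in Teleus only — an autapomorphy, so it tells us nothing about relationships among taxa.
Trait 4 (derived state '+') is unique to Dromaria (autapomorphy; uninformative for grouping).
Most parsimonious ingroup topology: (Dromaria,(Teleus,Haliensis)).
Teleus and Haliensis form a cherry on this tree, so they are sister taxa.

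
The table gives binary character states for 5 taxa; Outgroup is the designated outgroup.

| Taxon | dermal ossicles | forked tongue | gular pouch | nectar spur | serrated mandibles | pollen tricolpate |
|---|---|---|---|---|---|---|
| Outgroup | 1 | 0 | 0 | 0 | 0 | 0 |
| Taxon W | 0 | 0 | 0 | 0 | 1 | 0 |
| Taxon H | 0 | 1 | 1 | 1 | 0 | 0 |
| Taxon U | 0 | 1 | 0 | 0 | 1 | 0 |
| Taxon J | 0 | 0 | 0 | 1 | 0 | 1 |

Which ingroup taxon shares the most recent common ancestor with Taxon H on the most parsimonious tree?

Taxon J

Character polarity is set by the outgroup: the derived state is whichever differs from the outgroup's state, so for dermal ossicles the derived state is '0', and for the remaining characters it is '1'.
All ingroup taxa share the derived state '0' for dermal ossicles; it defines the ingroup but does not resolve relationships within it.
forked tongue groups Taxon H and Taxon U, which is incompatible with the clades supported by the remaining characters; treating it as convergent (homoplasy) costs fewer steps than any alternative tree.
gular pouch (derived state '1') is unique to Taxon H (autapomorphy; uninformative for grouping).
Only Taxon H and Taxon J show the derived state '1' for nectar spur, supporting them as a clade.
serrated mandibles: derived state '1' in Taxon U and Taxon W only — synapomorphy for {Taxon U, Taxon W}.
pollen tricolpate: derived state '1' in Taxon J only — an autapomorphy, so it tells us nothing about relationships among taxa.
Most parsimonious ingroup topology: ((Taxon W,Taxon U),(Taxon H,Taxon J)).
Taxon H and Taxon J form a cherry on this tree, so they are sister taxa.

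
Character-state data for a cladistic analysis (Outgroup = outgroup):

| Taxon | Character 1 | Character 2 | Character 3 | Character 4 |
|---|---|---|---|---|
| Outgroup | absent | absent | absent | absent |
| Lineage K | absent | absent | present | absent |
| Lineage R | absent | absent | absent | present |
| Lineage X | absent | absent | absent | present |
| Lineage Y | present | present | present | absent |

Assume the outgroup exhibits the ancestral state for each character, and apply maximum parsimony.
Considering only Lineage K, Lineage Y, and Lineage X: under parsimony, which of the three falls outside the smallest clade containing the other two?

Lineage X

The outgroup has state 'absent' for every character, so 'present' is the derived state throughout.
Character 1 (derived state 'present') is unique to Lineage Y (autapomorphy; uninformative for grouping).
Character 2: derived state 'present' in Lineage Y only — an autapomorphy, so it tells us nothing about relationships among taxa.
Only Lineage K and Lineage Y show the derived state 'present' for Character 3, supporting them as a clade.
Character 4: derived state 'present' in Lineage R and Lineage X only — synapomorphy for {Lineage R, Lineage X}.
Most parsimonious ingroup topology: ((Lineage K,Lineage Y),(Lineage R,Lineage X)).
Lineage Y and Lineage K share a more recent common ancestor with each other than either does with Lineage X, so Lineage X is the least closely related of the three.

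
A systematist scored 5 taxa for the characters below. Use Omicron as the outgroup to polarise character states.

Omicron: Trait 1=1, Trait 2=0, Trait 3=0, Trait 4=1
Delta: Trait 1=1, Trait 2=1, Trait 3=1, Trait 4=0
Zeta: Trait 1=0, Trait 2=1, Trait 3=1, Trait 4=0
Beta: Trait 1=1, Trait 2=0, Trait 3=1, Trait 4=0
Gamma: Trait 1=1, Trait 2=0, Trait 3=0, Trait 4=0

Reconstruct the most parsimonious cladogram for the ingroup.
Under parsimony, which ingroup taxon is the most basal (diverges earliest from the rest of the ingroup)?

Gamma

Character polarity is set by the outgroup: the derived state is whichever differs from the outgroup's state, so for Trait 1, Trait 4 the derived state is '0', and for the remaining characters it is '1'.
Trait 1: derived state '0' in Zeta only — an autapomorphy, so it tells us nothing about relationships among taxa.
Only Delta and Zeta show the derived state '1' for Trait 2, supporting them as a clade.
Trait 3: derived state '1' in Beta, Delta, and Zeta only — synapomorphy for {Beta, Delta, Zeta}.
All ingroup taxa share the derived state '0' for Trait 4; it defines the ingroup but does not resolve relationships within it.
Most parsimonious ingroup topology: (((Delta,Zeta),Beta),Gamma).
Gamma is sister to the clade containing all other ingroup taxa, so it is the earliest-diverging (most basal) ingroup lineage.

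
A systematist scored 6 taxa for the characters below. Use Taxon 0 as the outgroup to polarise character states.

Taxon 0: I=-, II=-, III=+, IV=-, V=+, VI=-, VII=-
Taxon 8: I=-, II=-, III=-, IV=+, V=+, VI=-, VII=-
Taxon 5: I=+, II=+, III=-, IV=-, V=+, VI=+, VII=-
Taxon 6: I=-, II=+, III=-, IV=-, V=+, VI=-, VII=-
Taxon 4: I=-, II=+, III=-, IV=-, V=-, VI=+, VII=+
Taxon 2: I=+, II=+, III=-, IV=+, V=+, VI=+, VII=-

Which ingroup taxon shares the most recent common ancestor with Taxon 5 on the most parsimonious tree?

Character polarity is set by the outgroup: the derived state is whichever differs from the outgroup's state, so for III, V the derived state is '-', and for the remaining characters it is '+'.
I (derived state '+') is shared by Taxon 2 and Taxon 5 — a synapomorphy uniting that clade.
Only Taxon 2, Taxon 4, Taxon 5, and Taxon 6 show the derived state '+' for II, supporting them as a clade.
All ingroup taxa share the derived state '-' for III; it defines the ingroup but does not resolve relationships within it.
IV groups Taxon 2 and Taxon 8, which is incompatible with the clades supported by the remaining characters; treating it as convergent (homoplasy) costs fewer steps than any alternative tree.
V (derived state '-') is unique to Taxon 4 (autapomorphy; uninformative for grouping).
VI: derived state '+' in Taxon 2, Taxon 4, and Taxon 5 only — synapomorphy for {Taxon 2, Taxon 4, Taxon 5}.
VII: derived state '+' in Taxon 4 only — an autapomorphy, so it tells us nothing about relationships among taxa.
Most parsimonious ingroup topology: (Taxon 8,(((Taxon 5,Taxon 2),Taxon 4),Taxon 6)).
Taxon 5 and Taxon 2 form a cherry on this tree, so they are sister taxa.

Taxon 2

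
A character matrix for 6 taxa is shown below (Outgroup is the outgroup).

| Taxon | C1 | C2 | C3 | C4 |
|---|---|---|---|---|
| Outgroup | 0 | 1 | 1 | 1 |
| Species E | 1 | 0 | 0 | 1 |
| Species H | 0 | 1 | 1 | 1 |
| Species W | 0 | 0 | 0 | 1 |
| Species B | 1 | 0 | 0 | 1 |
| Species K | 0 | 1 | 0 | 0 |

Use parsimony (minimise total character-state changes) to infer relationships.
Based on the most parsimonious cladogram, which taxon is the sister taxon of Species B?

Species E

Character polarity is set by the outgroup: the derived state is whichever differs from the outgroup's state, so for C2, C3, C4 the derived state is '0', and for the remaining characters it is '1'.
C1 (derived state '1') is shared by Species B and Species E — a synapomorphy uniting that clade.
Only Species B, Species E, and Species W show the derived state '0' for C2, supporting them as a clade.
Only Species B, Species E, Species K, and Species W show the derived state '0' for C3, supporting them as a clade.
C4: derived state '0' in Species K only — an autapomorphy, so it tells us nothing about relationships among taxa.
Most parsimonious ingroup topology: ((((Species E,Species B),Species W),Species K),Species H).
Species B and Species E form a cherry on this tree, so they are sister taxa.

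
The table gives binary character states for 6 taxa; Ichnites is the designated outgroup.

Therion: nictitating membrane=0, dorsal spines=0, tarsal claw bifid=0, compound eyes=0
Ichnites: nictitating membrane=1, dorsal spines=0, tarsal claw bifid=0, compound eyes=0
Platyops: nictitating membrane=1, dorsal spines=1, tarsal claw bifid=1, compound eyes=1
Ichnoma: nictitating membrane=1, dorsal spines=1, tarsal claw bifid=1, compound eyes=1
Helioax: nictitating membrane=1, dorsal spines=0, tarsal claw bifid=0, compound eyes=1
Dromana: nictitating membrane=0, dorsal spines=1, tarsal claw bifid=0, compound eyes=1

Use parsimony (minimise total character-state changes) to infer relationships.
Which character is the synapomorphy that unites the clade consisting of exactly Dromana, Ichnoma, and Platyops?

Character polarity is set by the outgroup: the derived state is whichever differs from the outgroup's state, so for nictitating membrane the derived state is '0', and for the remaining characters it is '1'.
nictitating membrane groups Dromana and Therion, which is incompatible with the clades supported by the remaining characters; treating it as convergent (homoplasy) costs fewer steps than any alternative tree.
dorsal spines (derived state '1') is shared by Dromana, Ichnoma, and Platyops — a synapomorphy uniting that clade.
Only Ichnoma and Platyops show the derived state '1' for tarsal claw bifid, supporting them as a clade.
compound eyes (derived state '1') is shared by Dromana, Helioax, Ichnoma, and Platyops — a synapomorphy uniting that clade.
Most parsimonious ingroup topology: ((Helioax,((Ichnoma,Platyops),Dromana)),Therion).
The clade {Dromana, Ichnoma, Platyops} is supported by dorsal spines: its derived state '1' occurs in exactly those taxa and in no other taxon (including the outgroup).

dorsal spines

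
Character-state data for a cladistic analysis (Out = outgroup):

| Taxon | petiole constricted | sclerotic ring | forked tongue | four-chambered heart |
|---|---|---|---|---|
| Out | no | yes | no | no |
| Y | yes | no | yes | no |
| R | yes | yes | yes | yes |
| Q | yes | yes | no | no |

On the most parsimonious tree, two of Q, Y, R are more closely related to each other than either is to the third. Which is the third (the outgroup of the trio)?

Q

Character polarity is set by the outgroup: the derived state is whichever differs from the outgroup's state, so for sclerotic ring the derived state is 'no', and for the remaining characters it is 'yes'.
All ingroup taxa share the derived state 'yes' for petiole constricted; it defines the ingroup but does not resolve relationships within it.
sclerotic ring: derived state 'no' in Y only — an autapomorphy, so it tells us nothing about relationships among taxa.
Only R and Y show the derived state 'yes' for forked tongue, supporting them as a clade.
four-chambered heart (derived state 'yes') is unique to R (autapomorphy; uninformative for grouping).
Most parsimonious ingroup topology: ((Y,R),Q).
R and Y share a more recent common ancestor with each other than either does with Q, so Q is the least closely related of the three.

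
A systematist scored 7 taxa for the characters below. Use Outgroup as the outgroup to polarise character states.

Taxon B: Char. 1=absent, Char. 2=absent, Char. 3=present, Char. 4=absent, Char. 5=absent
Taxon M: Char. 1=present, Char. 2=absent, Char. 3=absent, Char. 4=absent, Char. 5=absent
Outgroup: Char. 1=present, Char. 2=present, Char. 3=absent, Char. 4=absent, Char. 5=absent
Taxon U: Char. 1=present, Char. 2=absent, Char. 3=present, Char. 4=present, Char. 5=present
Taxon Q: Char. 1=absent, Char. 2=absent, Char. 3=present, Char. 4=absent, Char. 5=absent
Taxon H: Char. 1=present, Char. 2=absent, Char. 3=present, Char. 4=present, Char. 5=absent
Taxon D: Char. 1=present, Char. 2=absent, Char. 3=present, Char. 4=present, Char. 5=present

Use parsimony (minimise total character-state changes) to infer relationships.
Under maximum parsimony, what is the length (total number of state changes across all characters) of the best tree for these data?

Character polarity is set by the outgroup: the derived state is whichever differs from the outgroup's state, so for Char. 1, Char. 2 the derived state is 'absent', and for the remaining characters it is 'present'.
Char. 1 (derived state 'absent') is shared by Taxon B and Taxon Q — a synapomorphy uniting that clade.
All ingroup taxa share the derived state 'absent' for Char. 2; it defines the ingroup but does not resolve relationships within it.
Char. 3: derived state 'present' in Taxon B, Taxon D, Taxon H, Taxon Q, and Taxon U only — synapomorphy for {Taxon B, Taxon D, Taxon H, Taxon Q, Taxon U}.
Only Taxon D, Taxon H, and Taxon U show the derived state 'present' for Char. 4, supporting them as a clade.
Only Taxon D and Taxon U show the derived state 'present' for Char. 5, supporting them as a clade.
Most parsimonious ingroup topology: ((((Taxon D,Taxon U),Taxon H),(Taxon Q,Taxon B)),Taxon M).
Changes per character on this tree: Char. 1: 1; Char. 2: 1; Char. 3: 1; Char. 4: 1; Char. 5: 1.
Total = 5.

5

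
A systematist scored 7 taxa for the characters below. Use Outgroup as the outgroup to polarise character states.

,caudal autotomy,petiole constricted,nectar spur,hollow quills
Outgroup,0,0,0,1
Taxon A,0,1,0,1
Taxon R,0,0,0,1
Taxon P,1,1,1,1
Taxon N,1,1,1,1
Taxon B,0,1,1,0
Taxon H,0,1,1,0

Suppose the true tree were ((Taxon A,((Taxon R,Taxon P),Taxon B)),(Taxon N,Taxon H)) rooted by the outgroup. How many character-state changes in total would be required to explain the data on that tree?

9

Map each character onto ((Taxon A,((Taxon R,Taxon P),Taxon B)),(Taxon N,Taxon H)) (rooted by Outgroup) and count the minimum state changes it requires (Fitch parsimony):
caudal autotomy: 2; petiole constricted: 2; nectar spur: 3; hollow quills: 2.
Total tree length = 9.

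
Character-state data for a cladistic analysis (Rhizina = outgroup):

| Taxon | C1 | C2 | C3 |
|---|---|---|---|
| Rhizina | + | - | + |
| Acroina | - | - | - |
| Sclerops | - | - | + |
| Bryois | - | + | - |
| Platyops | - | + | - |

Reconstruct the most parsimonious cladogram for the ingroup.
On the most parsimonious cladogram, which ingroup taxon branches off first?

Character polarity is set by the outgroup: the derived state is whichever differs from the outgroup's state, so for C1, C3 the derived state is '-', and for the remaining characters it is '+'.
All ingroup taxa share the derived state '-' for C1; it defines the ingroup but does not resolve relationships within it.
C2 (derived state '+') is shared by Bryois and Platyops — a synapomorphy uniting that clade.
C3: derived state '-' in Acroina, Bryois, and Platyops only — synapomorphy for {Acroina, Bryois, Platyops}.
Most parsimonious ingroup topology: ((Acroina,(Bryois,Platyops)),Sclerops).
Sclerops is sister to the clade containing all other ingroup taxa, so it is the earliest-diverging (most basal) ingroup lineage.

Sclerops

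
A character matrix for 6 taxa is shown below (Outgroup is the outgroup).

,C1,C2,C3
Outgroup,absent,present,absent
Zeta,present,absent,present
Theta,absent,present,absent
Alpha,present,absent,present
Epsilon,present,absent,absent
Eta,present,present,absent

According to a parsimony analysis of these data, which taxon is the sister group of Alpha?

Character polarity is set by the outgroup: the derived state is whichever differs from the outgroup's state, so for C2 the derived state is 'absent', and for the remaining characters it is 'present'.
Only Alpha, Epsilon, Eta, and Zeta show the derived state 'present' for C1, supporting them as a clade.
C2 (derived state 'absent') is shared by Alpha, Epsilon, and Zeta — a synapomorphy uniting that clade.
C3: derived state 'present' in Alpha and Zeta only — synapomorphy for {Alpha, Zeta}.
Most parsimonious ingroup topology: (((Epsilon,(Alpha,Zeta)),Eta),Theta).
Alpha and Zeta form a cherry on this tree, so they are sister taxa.

Zeta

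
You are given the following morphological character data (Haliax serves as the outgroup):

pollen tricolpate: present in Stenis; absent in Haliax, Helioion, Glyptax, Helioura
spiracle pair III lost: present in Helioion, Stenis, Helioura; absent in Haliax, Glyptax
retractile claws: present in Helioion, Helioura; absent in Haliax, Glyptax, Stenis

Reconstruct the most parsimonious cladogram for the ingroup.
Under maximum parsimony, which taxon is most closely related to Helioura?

The outgroup has state 'absent' for every character, so 'present' is the derived state throughout.
pollen tricolpate (derived state 'present') is unique to Stenis (autapomorphy; uninformative for grouping).
spiracle pair III lost (derived state 'present') is shared by Helioion, Helioura, and Stenis — a synapomorphy uniting that clade.
Only Helioion and Helioura show the derived state 'present' for retractile claws, supporting them as a clade.
Most parsimonious ingroup topology: (((Helioion,Helioura),Stenis),Glyptax).
Helioura and Helioion form a cherry on this tree, so they are sister taxa.

Helioion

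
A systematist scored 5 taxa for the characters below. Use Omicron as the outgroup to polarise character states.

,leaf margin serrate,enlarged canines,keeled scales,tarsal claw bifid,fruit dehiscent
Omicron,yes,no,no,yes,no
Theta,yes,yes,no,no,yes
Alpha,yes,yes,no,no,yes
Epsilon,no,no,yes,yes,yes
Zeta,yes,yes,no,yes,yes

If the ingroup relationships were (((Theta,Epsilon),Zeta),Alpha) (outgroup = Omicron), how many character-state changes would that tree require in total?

7

Map each character onto (((Theta,Epsilon),Zeta),Alpha) (rooted by Omicron) and count the minimum state changes it requires (Fitch parsimony):
leaf margin serrate: 1; enlarged canines: 2; keeled scales: 1; tarsal claw bifid: 2; fruit dehiscent: 1.
Total tree length = 7.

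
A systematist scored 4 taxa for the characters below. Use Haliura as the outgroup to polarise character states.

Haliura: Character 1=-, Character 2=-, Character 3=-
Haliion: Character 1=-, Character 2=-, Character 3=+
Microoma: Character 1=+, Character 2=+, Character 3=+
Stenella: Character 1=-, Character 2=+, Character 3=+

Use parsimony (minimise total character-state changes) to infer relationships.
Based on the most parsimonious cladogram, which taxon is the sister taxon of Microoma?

Stenella

The outgroup has state '-' for every character, so '+' is the derived state throughout.
Character 1: derived state '+' in Microoma only — an autapomorphy, so it tells us nothing about relationships among taxa.
Character 2 (derived state '+') is shared by Microoma and Stenella — a synapomorphy uniting that clade.
All ingroup taxa share the derived state '+' for Character 3; it defines the ingroup but does not resolve relationships within it.
Most parsimonious ingroup topology: (Haliion,(Microoma,Stenella)).
Microoma and Stenella form a cherry on this tree, so they are sister taxa.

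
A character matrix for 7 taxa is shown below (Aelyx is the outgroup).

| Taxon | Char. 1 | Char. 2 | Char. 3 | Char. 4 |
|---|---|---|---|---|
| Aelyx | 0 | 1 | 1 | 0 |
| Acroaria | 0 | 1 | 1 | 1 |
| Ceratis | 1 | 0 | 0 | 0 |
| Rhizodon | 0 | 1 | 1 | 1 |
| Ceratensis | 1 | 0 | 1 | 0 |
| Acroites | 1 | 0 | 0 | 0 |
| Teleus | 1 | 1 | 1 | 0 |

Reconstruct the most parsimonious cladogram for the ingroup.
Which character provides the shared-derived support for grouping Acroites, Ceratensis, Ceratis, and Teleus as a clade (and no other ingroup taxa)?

Char. 1

Character polarity is set by the outgroup: the derived state is whichever differs from the outgroup's state, so for Char. 2, Char. 3 the derived state is '0', and for the remaining characters it is '1'.
Char. 1 (derived state '1') is shared by Acroites, Ceratensis, Ceratis, and Teleus — a synapomorphy uniting that clade.
Char. 2: derived state '0' in Acroites, Ceratensis, and Ceratis only — synapomorphy for {Acroites, Ceratensis, Ceratis}.
Only Acroites and Ceratis show the derived state '0' for Char. 3, supporting them as a clade.
Char. 4: derived state '1' in Acroaria and Rhizodon only — synapomorphy for {Acroaria, Rhizodon}.
Most parsimonious ingroup topology: ((Acroaria,Rhizodon),(((Ceratis,Acroites),Ceratensis),Teleus)).
The clade {Acroites, Ceratensis, Ceratis, Teleus} is supported by Char. 1: its derived state '1' occurs in exactly those taxa and in no other taxon (including the outgroup).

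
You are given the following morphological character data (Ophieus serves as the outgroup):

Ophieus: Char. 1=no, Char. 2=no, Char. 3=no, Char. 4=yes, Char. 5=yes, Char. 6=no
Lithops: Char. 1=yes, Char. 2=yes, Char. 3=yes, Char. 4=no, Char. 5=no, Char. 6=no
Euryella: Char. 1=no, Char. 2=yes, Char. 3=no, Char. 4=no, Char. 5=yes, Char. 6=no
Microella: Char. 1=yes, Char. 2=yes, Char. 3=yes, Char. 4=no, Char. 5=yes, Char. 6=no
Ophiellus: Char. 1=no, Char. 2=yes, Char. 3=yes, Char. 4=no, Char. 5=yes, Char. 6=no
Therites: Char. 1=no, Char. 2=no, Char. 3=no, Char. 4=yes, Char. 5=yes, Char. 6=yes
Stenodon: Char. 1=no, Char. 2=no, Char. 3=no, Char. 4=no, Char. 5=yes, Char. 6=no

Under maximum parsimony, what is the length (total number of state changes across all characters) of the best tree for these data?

6

Character polarity is set by the outgroup: the derived state is whichever differs from the outgroup's state, so for Char. 4, Char. 5 the derived state is 'no', and for the remaining characters it is 'yes'.
Char. 1 (derived state 'yes') is shared by Lithops and Microella — a synapomorphy uniting that clade.
Char. 2: derived state 'yes' in Euryella, Lithops, Microella, and Ophiellus only — synapomorphy for {Euryella, Lithops, Microella, Ophiellus}.
Char. 3 (derived state 'yes') is shared by Lithops, Microella, and Ophiellus — a synapomorphy uniting that clade.
Char. 4: derived state 'no' in Euryella, Lithops, Microella, Ophiellus, and Stenodon only — synapomorphy for {Euryella, Lithops, Microella, Ophiellus, Stenodon}.
Char. 5 (derived state 'no') is unique to Lithops (autapomorphy; uninformative for grouping).
Char. 6 (derived state 'yes') is unique to Therites (autapomorphy; uninformative for grouping).
Most parsimonious ingroup topology: (((((Lithops,Microella),Ophiellus),Euryella),Stenodon),Therites).
Changes per character on this tree: Char. 1: 1; Char. 2: 1; Char. 3: 1; Char. 4: 1; Char. 5: 1; Char. 6: 1.
Total = 6.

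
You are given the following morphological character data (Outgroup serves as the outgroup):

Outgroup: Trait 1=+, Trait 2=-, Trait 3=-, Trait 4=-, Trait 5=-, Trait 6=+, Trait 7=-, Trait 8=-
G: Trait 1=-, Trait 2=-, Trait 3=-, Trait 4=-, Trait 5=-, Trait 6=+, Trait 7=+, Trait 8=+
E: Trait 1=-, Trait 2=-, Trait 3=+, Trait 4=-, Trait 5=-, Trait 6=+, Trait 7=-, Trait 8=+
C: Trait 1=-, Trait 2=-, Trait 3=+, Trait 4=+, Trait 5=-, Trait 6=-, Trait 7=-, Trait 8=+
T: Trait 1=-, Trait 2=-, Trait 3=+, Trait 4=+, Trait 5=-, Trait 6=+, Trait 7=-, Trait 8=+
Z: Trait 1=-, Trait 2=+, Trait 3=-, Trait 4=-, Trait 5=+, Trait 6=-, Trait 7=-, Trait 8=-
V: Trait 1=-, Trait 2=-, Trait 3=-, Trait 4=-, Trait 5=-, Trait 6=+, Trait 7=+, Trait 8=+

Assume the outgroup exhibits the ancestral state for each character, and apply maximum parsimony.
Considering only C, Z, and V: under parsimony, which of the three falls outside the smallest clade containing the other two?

Z

Character polarity is set by the outgroup: the derived state is whichever differs from the outgroup's state, so for Trait 1, Trait 6 the derived state is '-', and for the remaining characters it is '+'.
All ingroup taxa share the derived state '-' for Trait 1; it defines the ingroup but does not resolve relationships within it.
Trait 2: derived state '+' in Z only — an autapomorphy, so it tells us nothing about relationships among taxa.
Trait 3 (derived state '+') is shared by C, E, and T — a synapomorphy uniting that clade.
Only C and T show the derived state '+' for Trait 4, supporting them as a clade.
Trait 5 (derived state '+') is unique to Z (autapomorphy; uninformative for grouping).
Trait 6 groups C and Z, which is incompatible with the clades supported by the remaining characters; treating it as convergent (homoplasy) costs fewer steps than any alternative tree.
Trait 7: derived state '+' in G and V only — synapomorphy for {G, V}.
Trait 8: derived state '+' in C, E, G, T, and V only — synapomorphy for {C, E, G, T, V}.
Most parsimonious ingroup topology: (((G,V),(E,(C,T))),Z).
C and V share a more recent common ancestor with each other than either does with Z, so Z is the least closely related of the three.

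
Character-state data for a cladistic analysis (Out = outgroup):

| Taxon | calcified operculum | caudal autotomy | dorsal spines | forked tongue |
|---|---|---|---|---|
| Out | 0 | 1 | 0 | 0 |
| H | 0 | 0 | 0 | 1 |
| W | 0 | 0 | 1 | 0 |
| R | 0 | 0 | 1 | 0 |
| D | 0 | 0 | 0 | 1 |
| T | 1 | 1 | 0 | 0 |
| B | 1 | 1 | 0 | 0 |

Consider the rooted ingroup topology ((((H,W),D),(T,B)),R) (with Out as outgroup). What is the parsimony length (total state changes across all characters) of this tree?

7

Map each character onto ((((H,W),D),(T,B)),R) (rooted by Out) and count the minimum state changes it requires (Fitch parsimony):
calcified operculum: 1; caudal autotomy: 2; dorsal spines: 2; forked tongue: 2.
Total tree length = 7.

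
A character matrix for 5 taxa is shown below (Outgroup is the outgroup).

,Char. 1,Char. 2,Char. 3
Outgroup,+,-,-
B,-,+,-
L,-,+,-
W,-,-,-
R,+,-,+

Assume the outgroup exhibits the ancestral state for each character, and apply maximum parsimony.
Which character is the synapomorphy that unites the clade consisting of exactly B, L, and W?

Char. 1

Character polarity is set by the outgroup: the derived state is whichever differs from the outgroup's state, so for Char. 1 the derived state is '-', and for the remaining characters it is '+'.
Only B, L, and W show the derived state '-' for Char. 1, supporting them as a clade.
Char. 2 (derived state '+') is shared by B and L — a synapomorphy uniting that clade.
Char. 3: derived state '+' in R only — an autapomorphy, so it tells us nothing about relationships among taxa.
Most parsimonious ingroup topology: (((B,L),W),R).
The clade {B, L, W} is supported by Char. 1: its derived state '-' occurs in exactly those taxa and in no other taxon (including the outgroup).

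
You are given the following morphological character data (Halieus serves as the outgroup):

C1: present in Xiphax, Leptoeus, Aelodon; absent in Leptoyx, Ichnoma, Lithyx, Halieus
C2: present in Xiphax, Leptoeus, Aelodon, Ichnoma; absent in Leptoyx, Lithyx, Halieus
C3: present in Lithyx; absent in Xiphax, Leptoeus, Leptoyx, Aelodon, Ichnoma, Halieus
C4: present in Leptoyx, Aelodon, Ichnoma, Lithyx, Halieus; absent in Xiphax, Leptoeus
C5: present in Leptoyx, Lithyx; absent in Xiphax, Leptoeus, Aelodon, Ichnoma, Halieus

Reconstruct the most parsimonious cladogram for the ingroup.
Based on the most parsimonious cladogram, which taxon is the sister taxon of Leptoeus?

Xiphax

Character polarity is set by the outgroup: the derived state is whichever differs from the outgroup's state, so for C4 the derived state is 'absent', and for the remaining characters it is 'present'.
C1 (derived state 'present') is shared by Aelodon, Leptoeus, and Xiphax — a synapomorphy uniting that clade.
C2: derived state 'present' in Aelodon, Ichnoma, Leptoeus, and Xiphax only — synapomorphy for {Aelodon, Ichnoma, Leptoeus, Xiphax}.
C3: derived state 'present' in Lithyx only — an autapomorphy, so it tells us nothing about relationships among taxa.
Only Leptoeus and Xiphax show the derived state 'absent' for C4, supporting them as a clade.
C5 (derived state 'present') is shared by Leptoyx and Lithyx — a synapomorphy uniting that clade.
Most parsimonious ingroup topology: ((((Xiphax,Leptoeus),Aelodon),Ichnoma),(Lithyx,Leptoyx)).
Leptoeus and Xiphax form a cherry on this tree, so they are sister taxa.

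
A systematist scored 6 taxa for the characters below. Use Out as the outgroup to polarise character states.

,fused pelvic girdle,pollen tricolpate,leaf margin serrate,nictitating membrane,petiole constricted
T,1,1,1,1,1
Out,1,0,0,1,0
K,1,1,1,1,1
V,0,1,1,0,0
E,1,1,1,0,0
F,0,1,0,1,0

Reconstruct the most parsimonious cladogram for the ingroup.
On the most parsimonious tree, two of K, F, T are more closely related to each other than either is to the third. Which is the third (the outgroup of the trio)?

Character polarity is set by the outgroup: the derived state is whichever differs from the outgroup's state, so for fused pelvic girdle, nictitating membrane the derived state is '0', and for the remaining characters it is '1'.
fused pelvic girdle groups F and V, which is incompatible with the clades supported by the remaining characters; treating it as convergent (homoplasy) costs fewer steps than any alternative tree.
pollen tricolpate (derived state '1') is shared by all ingroup taxa — unites the whole ingroup.
Only E, K, T, and V show the derived state '1' for leaf margin serrate, supporting them as a clade.
Only E and V show the derived state '0' for nictitating membrane, supporting them as a clade.
petiole constricted: derived state '1' in K and T only — synapomorphy for {K, T}.
Most parsimonious ingroup topology: (((E,V),(T,K)),F).
T and K share a more recent common ancestor with each other than either does with F, so F is the least closely related of the three.

F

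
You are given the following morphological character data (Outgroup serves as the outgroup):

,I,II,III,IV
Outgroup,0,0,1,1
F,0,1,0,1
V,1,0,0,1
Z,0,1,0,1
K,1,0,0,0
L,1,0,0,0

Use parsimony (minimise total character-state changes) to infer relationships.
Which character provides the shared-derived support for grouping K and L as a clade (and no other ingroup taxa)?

Character polarity is set by the outgroup: the derived state is whichever differs from the outgroup's state, so for III, IV the derived state is '0', and for the remaining characters it is '1'.
I (derived state '1') is shared by K, L, and V — a synapomorphy uniting that clade.
Only F and Z show the derived state '1' for II, supporting them as a clade.
III (derived state '0') is shared by all ingroup taxa — unites the whole ingroup.
Only K and L show the derived state '0' for IV, supporting them as a clade.
Most parsimonious ingroup topology: ((F,Z),(V,(K,L))).
The clade {K, L} is supported by IV: its derived state '0' occurs in exactly those taxa and in no other taxon (including the outgroup).

IV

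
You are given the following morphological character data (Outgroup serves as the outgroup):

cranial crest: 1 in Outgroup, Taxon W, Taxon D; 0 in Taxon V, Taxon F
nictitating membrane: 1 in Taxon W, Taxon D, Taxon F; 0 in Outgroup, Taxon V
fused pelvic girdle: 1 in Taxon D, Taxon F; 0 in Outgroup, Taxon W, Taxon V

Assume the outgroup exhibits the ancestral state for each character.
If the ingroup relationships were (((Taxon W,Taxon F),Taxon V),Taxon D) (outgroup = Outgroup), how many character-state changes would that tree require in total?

6

Map each character onto (((Taxon W,Taxon F),Taxon V),Taxon D) (rooted by Outgroup) and count the minimum state changes it requires (Fitch parsimony):
cranial crest: 2; nictitating membrane: 2; fused pelvic girdle: 2.
Total tree length = 6.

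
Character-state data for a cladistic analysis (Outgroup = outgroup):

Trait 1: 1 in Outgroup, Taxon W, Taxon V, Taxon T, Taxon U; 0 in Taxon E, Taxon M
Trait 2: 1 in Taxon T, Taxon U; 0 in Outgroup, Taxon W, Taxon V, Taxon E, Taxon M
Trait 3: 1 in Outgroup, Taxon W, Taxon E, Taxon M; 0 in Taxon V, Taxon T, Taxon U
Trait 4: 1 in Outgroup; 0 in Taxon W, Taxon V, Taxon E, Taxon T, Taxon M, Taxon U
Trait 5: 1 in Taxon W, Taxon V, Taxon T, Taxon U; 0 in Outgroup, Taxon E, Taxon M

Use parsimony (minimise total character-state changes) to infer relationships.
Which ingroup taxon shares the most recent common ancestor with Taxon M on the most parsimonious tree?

Taxon E

Character polarity is set by the outgroup: the derived state is whichever differs from the outgroup's state, so for Trait 1, Trait 3, Trait 4 the derived state is '0', and for the remaining characters it is '1'.
Trait 1 (derived state '0') is shared by Taxon E and Taxon M — a synapomorphy uniting that clade.
Trait 2: derived state '1' in Taxon T and Taxon U only — synapomorphy for {Taxon T, Taxon U}.
Trait 3: derived state '0' in Taxon T, Taxon U, and Taxon V only — synapomorphy for {Taxon T, Taxon U, Taxon V}.
Trait 4 (derived state '0') is shared by all ingroup taxa — unites the whole ingroup.
Trait 5: derived state '1' in Taxon T, Taxon U, Taxon V, and Taxon W only — synapomorphy for {Taxon T, Taxon U, Taxon V, Taxon W}.
Most parsimonious ingroup topology: ((Taxon W,(Taxon V,(Taxon T,Taxon U))),(Taxon E,Taxon M)).
Taxon M and Taxon E form a cherry on this tree, so they are sister taxa.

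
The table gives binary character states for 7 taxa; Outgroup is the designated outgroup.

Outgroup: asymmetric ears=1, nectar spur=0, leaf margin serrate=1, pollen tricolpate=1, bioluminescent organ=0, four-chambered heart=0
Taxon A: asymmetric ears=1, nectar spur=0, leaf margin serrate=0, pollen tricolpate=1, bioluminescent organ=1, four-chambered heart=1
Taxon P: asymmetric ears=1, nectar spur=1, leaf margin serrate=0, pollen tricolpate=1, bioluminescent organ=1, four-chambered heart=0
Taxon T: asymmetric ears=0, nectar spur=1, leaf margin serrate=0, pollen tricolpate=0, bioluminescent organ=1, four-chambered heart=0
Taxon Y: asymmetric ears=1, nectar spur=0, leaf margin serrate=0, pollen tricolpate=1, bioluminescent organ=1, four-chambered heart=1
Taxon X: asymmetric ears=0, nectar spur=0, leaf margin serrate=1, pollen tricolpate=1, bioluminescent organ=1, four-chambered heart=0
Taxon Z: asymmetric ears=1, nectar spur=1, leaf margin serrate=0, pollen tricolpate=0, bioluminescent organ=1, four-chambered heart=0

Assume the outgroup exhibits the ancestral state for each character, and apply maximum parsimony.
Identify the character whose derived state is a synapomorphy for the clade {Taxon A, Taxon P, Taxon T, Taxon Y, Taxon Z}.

Character polarity is set by the outgroup: the derived state is whichever differs from the outgroup's state, so for asymmetric ears, leaf margin serrate, pollen tricolpate the derived state is '0', and for the remaining characters it is '1'.
asymmetric ears groups Taxon T and Taxon X, which is incompatible with the clades supported by the remaining characters; treating it as convergent (homoplasy) costs fewer steps than any alternative tree.
nectar spur (derived state '1') is shared by Taxon P, Taxon T, and Taxon Z — a synapomorphy uniting that clade.
Only Taxon A, Taxon P, Taxon T, Taxon Y, and Taxon Z show the derived state '0' for leaf margin serrate, supporting them as a clade.
pollen tricolpate (derived state '0') is shared by Taxon T and Taxon Z — a synapomorphy uniting that clade.
bioluminescent organ (derived state '1') is shared by all ingroup taxa — unites the whole ingroup.
Only Taxon A and Taxon Y show the derived state '1' for four-chambered heart, supporting them as a clade.
Most parsimonious ingroup topology: (((Taxon A,Taxon Y),(Taxon P,(Taxon T,Taxon Z))),Taxon X).
The clade {Taxon A, Taxon P, Taxon T, Taxon Y, Taxon Z} is supported by leaf margin serrate: its derived state '0' occurs in exactly those taxa and in no other taxon (including the outgroup).

leaf margin serrate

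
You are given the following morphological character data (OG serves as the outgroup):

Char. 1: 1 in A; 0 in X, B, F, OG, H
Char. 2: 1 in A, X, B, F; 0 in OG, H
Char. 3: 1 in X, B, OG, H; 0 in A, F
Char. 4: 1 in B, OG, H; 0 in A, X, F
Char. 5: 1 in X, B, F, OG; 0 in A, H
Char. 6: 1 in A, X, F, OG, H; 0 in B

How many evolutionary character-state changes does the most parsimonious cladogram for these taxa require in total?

7

Character polarity is set by the outgroup: the derived state is whichever differs from the outgroup's state, so for Char. 3, Char. 4, Char. 5, Char. 6 the derived state is '0', and for the remaining characters it is '1'.
Char. 1 (derived state '1') is unique to A (autapomorphy; uninformative for grouping).
Only A, B, F, and X show the derived state '1' for Char. 2, supporting them as a clade.
Char. 3 (derived state '0') is shared by A and F — a synapomorphy uniting that clade.
Only A, F, and X show the derived state '0' for Char. 4, supporting them as a clade.
Char. 5 groups A and H, which is incompatible with the clades supported by the remaining characters; treating it as convergent (homoplasy) costs fewer steps than any alternative tree.
Char. 6 (derived state '0') is unique to B (autapomorphy; uninformative for grouping).
Most parsimonious ingroup topology: ((((A,F),X),B),H).
Changes per character on this tree: Char. 1: 1; Char. 2: 1; Char. 3: 1; Char. 4: 1; Char. 5: 2; Char. 6: 1.
Total = 7.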